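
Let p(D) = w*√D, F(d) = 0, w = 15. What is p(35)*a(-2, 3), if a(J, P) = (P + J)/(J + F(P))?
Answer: -15*√35/2 ≈ -44.371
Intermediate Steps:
a(J, P) = (J + P)/J (a(J, P) = (P + J)/(J + 0) = (J + P)/J)
p(D) = 15*√D
p(35)*a(-2, 3) = (15*√35)*((-2 + 3)/(-2)) = (15*√35)*(-½*1) = (15*√35)*(-½) = -15*√35/2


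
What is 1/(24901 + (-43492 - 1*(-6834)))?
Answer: -1/11757 ≈ -8.5056e-5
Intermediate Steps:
1/(24901 + (-43492 - 1*(-6834))) = 1/(24901 + (-43492 + 6834)) = 1/(24901 - 36658) = 1/(-11757) = -1/11757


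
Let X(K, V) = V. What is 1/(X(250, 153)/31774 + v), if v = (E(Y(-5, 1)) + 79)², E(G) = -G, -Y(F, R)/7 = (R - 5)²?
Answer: 31774/1159147447 ≈ 2.7412e-5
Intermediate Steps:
Y(F, R) = -7*(-5 + R)² (Y(F, R) = -7*(R - 5)² = -7*(-5 + R)²)
v = 36481 (v = (-(-7)*(-5 + 1)² + 79)² = (-(-7)*(-4)² + 79)² = (-(-7)*16 + 79)² = (-1*(-112) + 79)² = (112 + 79)² = 191² = 36481)
1/(X(250, 153)/31774 + v) = 1/(153/31774 + 36481) = 1/(1159147447/31774) = 31774/1159147447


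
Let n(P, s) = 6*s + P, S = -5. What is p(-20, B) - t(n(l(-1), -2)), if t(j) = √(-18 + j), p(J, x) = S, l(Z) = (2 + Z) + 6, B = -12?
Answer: -5 - I*√23 ≈ -5.0 - 4.7958*I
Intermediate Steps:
l(Z) = 8 + Z
p(J, x) = -5
n(P, s) = P + 6*s
p(-20, B) - t(n(l(-1), -2)) = -5 - √(-18 + ((8 - 1) + 6*(-2))) = -5 - √(-18 + (7 - 12)) = -5 - √(-18 - 5) = -5 - √(-23) = -5 - I*√23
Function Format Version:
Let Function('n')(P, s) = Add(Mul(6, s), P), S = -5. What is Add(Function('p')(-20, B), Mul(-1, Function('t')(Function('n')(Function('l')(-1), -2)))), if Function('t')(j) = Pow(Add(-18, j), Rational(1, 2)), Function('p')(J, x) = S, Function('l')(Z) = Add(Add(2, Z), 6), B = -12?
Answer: Add(-5, Mul(-1, I, Pow(23, Rational(1, 2)))) ≈ Add(-5.0000, Mul(-4.7958, I))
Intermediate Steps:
Function('l')(Z) = Add(8, Z)
Function('p')(J, x) = -5
Function('n')(P, s) = Add(P, Mul(6, s))
Add(Function('p')(-20, B), Mul(-1, Function('t')(Function('n')(Function('l')(-1), -2)))) = Add(-5, Mul(-1, Pow(Add(-18, Add(Add(8, -1), Mul(6, -2))), Rational(1, 2)))) = Add(-5, Mul(-1, Pow(Add(-18, Add(7, -12)), Rational(1, 2)))) = Add(-5, Mul(-1, Pow(Add(-18, -5), Rational(1, 2)))) = Add(-5, Mul(-1, Pow(-23, Rational(1, 2)))) = Add(-5, Mul(-1, Mul(I, Pow(23, Rational(1, 2))))) = Add(-5, Mul(-1, I, Pow(23, Rational(1, 2))))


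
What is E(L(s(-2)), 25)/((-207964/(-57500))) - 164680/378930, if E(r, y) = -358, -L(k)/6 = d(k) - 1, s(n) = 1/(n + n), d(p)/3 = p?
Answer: -195863039038/1970094963 ≈ -99.418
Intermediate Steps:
d(p) = 3*p
s(n) = 1/(2*n)
L(k) = 6 - 18*k (L(k) = -6*(3*k - 1) = -6*(-1 + 3*k) = 6 - 18*k)
E(L(s(-2)), 25)/((-207964/(-57500))) - 164680/378930 = -358/((-207964/(-57500))) - 164680/378930 = -358/((-207964*(-1/57500))) - 164680*1/378930 = -358/51991/14375 - 16468/37893 = -358*14375/51991 - 16468/37893 = -5146250/51991 - 16468/37893 = -195863039038/1970094963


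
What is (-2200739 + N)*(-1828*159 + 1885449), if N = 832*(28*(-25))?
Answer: -4438541727783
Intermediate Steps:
N = -582400 (N = 832*(-700) = -582400)
(-2200739 + N)*(-1828*159 + 1885449) = (-2200739 - 582400)*(-1828*159 + 1885449) = -2783139*(-290652 + 1885449) = -2783139*1594797 = -4438541727783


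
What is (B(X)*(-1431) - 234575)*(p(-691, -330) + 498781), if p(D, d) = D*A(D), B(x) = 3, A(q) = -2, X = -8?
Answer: -119472935484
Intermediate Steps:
p(D, d) = -2*D (p(D, d) = D*(-2) = -2*D)
(B(X)*(-1431) - 234575)*(p(-691, -330) + 498781) = (3*(-1431) - 234575)*(-2*(-691) + 498781) = (-4293 - 234575)*(1382 + 498781) = -238868*500163 = -119472935484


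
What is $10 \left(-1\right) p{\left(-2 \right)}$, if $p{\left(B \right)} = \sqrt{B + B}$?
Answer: $- 20 i \approx - 20.0 i$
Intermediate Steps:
$p{\left(B \right)} = \sqrt{2} \sqrt{B}$ ($p{\left(B \right)} = \sqrt{2 B} = \sqrt{2} \sqrt{B}$)
$10 \left(-1\right) p{\left(-2 \right)} = 10 \left(-1\right) \sqrt{2} \sqrt{-2} = - 10 \sqrt{2} i \sqrt{2} = - 10 \cdot 2 i = - 20 i$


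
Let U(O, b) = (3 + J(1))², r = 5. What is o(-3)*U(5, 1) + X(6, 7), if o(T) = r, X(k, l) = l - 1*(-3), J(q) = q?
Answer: 90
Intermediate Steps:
U(O, b) = 16 (U(O, b) = (3 + 1)² = 4² = 16)
X(k, l) = 3 + l (X(k, l) = l + 3 = 3 + l)
o(T) = 5
o(-3)*U(5, 1) + X(6, 7) = 5*16 + (3 + 7) = 80 + 10 = 90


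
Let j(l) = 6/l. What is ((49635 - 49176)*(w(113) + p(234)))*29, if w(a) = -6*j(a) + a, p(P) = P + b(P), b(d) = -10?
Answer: 506416995/113 ≈ 4.4816e+6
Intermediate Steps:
p(P) = -10 + P (p(P) = P - 10 = -10 + P)
w(a) = a - 36/a (w(a) = -36/a + a = a - 36/a)
((49635 - 49176)*(w(113) + p(234)))*29 = ((49635 - 49176)*((113 - 36/113) + (-10 + 234)))*29 = (459*((113 - 36*1/113) + 224))*29 = (459*((113 - 36/113) + 224))*29 = (459*(12733/113 + 224))*29 = (459*(38045/113))*29 = (17462655/113)*29 = 506416995/113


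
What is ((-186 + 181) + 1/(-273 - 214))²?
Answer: 5934096/237169 ≈ 25.021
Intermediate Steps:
((-186 + 181) + 1/(-273 - 214))² = (-5 + 1/(-487))² = (-5 - 1/487)² = (-2436/487)² = 5934096/237169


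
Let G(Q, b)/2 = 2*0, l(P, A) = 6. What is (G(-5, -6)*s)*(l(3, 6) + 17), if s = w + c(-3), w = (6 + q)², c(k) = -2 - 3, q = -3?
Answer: 0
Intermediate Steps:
G(Q, b) = 0 (G(Q, b) = 2*(2*0) = 2*0 = 0)
c(k) = -5
w = 9 (w = (6 - 3)² = 3² = 9)
s = 4 (s = 9 - 5 = 4)
(G(-5, -6)*s)*(l(3, 6) + 17) = (0*4)*(6 + 17) = 0*23 = 0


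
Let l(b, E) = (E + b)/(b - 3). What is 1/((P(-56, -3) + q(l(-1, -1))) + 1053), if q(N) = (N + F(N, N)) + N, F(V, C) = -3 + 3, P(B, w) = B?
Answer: 1/998 ≈ 0.0010020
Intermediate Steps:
F(V, C) = 0
l(b, E) = (E + b)/(-3 + b)
q(N) = 2*N (q(N) = (N + 0) + N = N + N = 2*N)
1/((P(-56, -3) + q(l(-1, -1))) + 1053) = 1/((-56 + 2*((-1 - 1)/(-3 - 1))) + 1053) = 1/((-56 + 2*(-2/(-4))) + 1053) = 1/((-56 + 2*(-¼*(-2))) + 1053) = 1/((-56 + 2*(½)) + 1053) = 1/((-56 + 1) + 1053) = 1/(-55 + 1053) = 1/998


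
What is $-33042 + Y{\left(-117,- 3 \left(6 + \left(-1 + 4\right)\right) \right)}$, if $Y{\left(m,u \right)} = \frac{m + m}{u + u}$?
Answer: $- \frac{99113}{3} \approx -33038.0$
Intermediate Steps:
$Y{\left(m,u \right)} = \frac{m}{u}$ ($Y{\left(m,u \right)} = \frac{2 m}{2 u} = 2 m \frac{1}{2 u} = \frac{m}{u}$)
$-33042 + Y{\left(-117,- 3 \left(6 + \left(-1 + 4\right)\right) \right)} = -33042 - \frac{117}{\left(-3\right) \left(6 + \left(-1 + 4\right)\right)} = -33042 - \frac{117}{\left(-3\right) \left(6 + 3\right)} = -33042 - \frac{117}{\left(-3\right) 9} = -33042 - \frac{117}{-27} = -33042 - - \frac{13}{3} = -33042 + \frac{13}{3} = - \frac{99113}{3}$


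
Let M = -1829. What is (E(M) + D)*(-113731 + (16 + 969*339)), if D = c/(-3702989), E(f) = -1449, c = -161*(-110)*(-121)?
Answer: -1151948531119176/3702989 ≈ -3.1109e+8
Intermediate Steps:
c = -2142910 (c = 17710*(-121) = -2142910)
D = 2142910/3702989 (D = -2142910/(-3702989) = -2142910*(-1/3702989) = 2142910/3702989 ≈ 0.57870)
(E(M) + D)*(-113731 + (16 + 969*339)) = (-1449 + 2142910/3702989)*(-113731 + (16 + 969*339)) = -5363488151*(-113731 + (16 + 328491))/3702989 = -5363488151*(-113731 + 328507)/3702989 = -5363488151/3702989*214776 = -1151948531119176/3702989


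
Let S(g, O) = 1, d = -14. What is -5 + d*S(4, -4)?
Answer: -19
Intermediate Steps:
-5 + d*S(4, -4) = -5 - 14*1 = -5 - 14 = -19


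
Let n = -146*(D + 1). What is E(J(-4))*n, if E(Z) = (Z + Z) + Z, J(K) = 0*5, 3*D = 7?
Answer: 0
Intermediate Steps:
D = 7/3 (D = (1/3)*7 = 7/3 ≈ 2.3333)
J(K) = 0
E(Z) = 3*Z (E(Z) = 2*Z + Z = 3*Z)
n = -1460/3 (n = -146*(7/3 + 1) = -146*10/3 = -1460/3 ≈ -486.67)
E(J(-4))*n = (3*0)*(-1460/3) = 0*(-1460/3) = 0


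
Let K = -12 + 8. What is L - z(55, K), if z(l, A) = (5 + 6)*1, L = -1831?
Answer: -1842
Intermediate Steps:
K = -4
z(l, A) = 11 (z(l, A) = 11*1 = 11)
L - z(55, K) = -1831 - 1*11 = -1831 - 11 = -1842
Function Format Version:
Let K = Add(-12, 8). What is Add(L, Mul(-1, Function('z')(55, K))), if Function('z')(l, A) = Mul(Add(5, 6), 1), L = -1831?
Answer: -1842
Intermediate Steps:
K = -4
Function('z')(l, A) = 11 (Function('z')(l, A) = Mul(11, 1) = 11)
Add(L, Mul(-1, Function('z')(55, K))) = Add(-1831, Mul(-1, 11)) = Add(-1831, -11) = -1842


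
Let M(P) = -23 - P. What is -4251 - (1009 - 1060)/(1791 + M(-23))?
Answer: -2537830/597 ≈ -4251.0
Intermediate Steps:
-4251 - (1009 - 1060)/(1791 + M(-23)) = -4251 - (1009 - 1060)/(1791 + (-23 - 1*(-23))) = -4251 - (-51)/(1791 + (-23 + 23)) = -4251 - (-51)/(1791 + 0) = -4251 - (-51)/1791 = -4251 - 1*(-17/597) = -4251 + 17/597 = -2537830/597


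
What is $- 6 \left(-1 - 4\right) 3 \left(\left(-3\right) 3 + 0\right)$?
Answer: $-810$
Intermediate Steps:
$- 6 \left(-1 - 4\right) 3 \left(\left(-3\right) 3 + 0\right) = - 6 \left(\left(-5\right) 3\right) \left(-9 + 0\right) = \left(-6\right) \left(-15\right) \left(-9\right) = 90 \left(-9\right) = -810$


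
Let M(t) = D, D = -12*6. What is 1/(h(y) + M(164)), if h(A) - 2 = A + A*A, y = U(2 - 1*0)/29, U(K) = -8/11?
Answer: -101761/7125758 ≈ -0.014281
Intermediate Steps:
D = -72
U(K) = -8/11 (U(K) = -8*1/11 = -8/11)
M(t) = -72
y = -8/319 (y = -8/11/29 = -8/11*1/29 = -8/319 ≈ -0.025078)
h(A) = 2 + A + A**2 (h(A) = 2 + (A + A*A) = 2 + (A + A**2) = 2 + A + A**2)
1/(h(y) + M(164)) = 1/((2 - 8/319 + (-8/319)**2) - 72) = 1/((2 - 8/319 + 64/101761) - 72) = 1/(201034/101761 - 72) = 1/(-7125758/101761) = -101761/7125758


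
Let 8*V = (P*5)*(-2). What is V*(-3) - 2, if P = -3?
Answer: -53/4 ≈ -13.250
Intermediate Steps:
V = 15/4 (V = (-3*5*(-2))/8 = (-15*(-2))/8 = (⅛)*30 = 15/4 ≈ 3.7500)
V*(-3) - 2 = (15/4)*(-3) - 2 = -45/4 - 2 = -53/4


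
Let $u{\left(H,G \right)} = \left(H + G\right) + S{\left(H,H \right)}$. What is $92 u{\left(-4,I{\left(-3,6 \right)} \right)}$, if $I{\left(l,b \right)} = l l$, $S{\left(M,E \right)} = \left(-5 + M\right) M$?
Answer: $3772$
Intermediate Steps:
$S{\left(M,E \right)} = M \left(-5 + M\right)$
$I{\left(l,b \right)} = l^{2}$
$u{\left(H,G \right)} = G + H + H \left(-5 + H\right)$ ($u{\left(H,G \right)} = \left(H + G\right) + H \left(-5 + H\right) = \left(G + H\right) + H \left(-5 + H\right) = G + H + H \left(-5 + H\right)$)
$92 u{\left(-4,I{\left(-3,6 \right)} \right)} = 92 \left(\left(-3\right)^{2} - 4 - 4 \left(-5 - 4\right)\right) = 92 \left(9 - 4 - -36\right) = 92 \left(9 - 4 + 36\right) = 92 \cdot 41 = 3772$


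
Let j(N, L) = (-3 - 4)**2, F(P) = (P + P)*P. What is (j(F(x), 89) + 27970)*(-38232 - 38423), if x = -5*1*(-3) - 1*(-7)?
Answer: -2147796445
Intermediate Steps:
x = 22 (x = -5*(-3) + 7 = 15 + 7 = 22)
F(P) = 2*P**2 (F(P) = (2*P)*P = 2*P**2)
j(N, L) = 49 (j(N, L) = (-7)**2 = 49)
(j(F(x), 89) + 27970)*(-38232 - 38423) = (49 + 27970)*(-38232 - 38423) = 28019*(-76655) = -2147796445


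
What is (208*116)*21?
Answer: 506688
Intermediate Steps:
(208*116)*21 = 24128*21 = 506688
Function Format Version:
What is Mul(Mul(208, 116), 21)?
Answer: 506688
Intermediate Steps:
Mul(Mul(208, 116), 21) = Mul(24128, 21) = 506688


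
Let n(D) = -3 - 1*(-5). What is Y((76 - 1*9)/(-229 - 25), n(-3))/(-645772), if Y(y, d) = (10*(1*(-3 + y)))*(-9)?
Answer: -37305/82013044 ≈ -0.00045487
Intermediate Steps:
n(D) = 2 (n(D) = -3 + 5 = 2)
Y(y, d) = 270 - 90*y (Y(y, d) = (10*(-3 + y))*(-9) = (-30 + 10*y)*(-9) = 270 - 90*y)
Y((76 - 1*9)/(-229 - 25), n(-3))/(-645772) = (270 - 90*(76 - 1*9)/(-229 - 25))/(-645772) = (270 - 90*(76 - 9)/(-254))*(-1/645772) = (270 - 6030*(-1)/254)*(-1/645772) = (270 - 90*(-67/254))*(-1/645772) = (270 + 3015/127)*(-1/645772) = (37305/127)*(-1/645772) = -37305/82013044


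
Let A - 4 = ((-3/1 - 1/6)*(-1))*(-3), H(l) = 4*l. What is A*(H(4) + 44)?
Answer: -330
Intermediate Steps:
A = -11/2 (A = 4 + ((-3/1 - 1/6)*(-1))*(-3) = 4 + ((-3*1 - 1*⅙)*(-1))*(-3) = 4 + ((-3 - ⅙)*(-1))*(-3) = 4 - 19/6*(-1)*(-3) = 4 + (19/6)*(-3) = 4 - 19/2 = -11/2 ≈ -5.5000)
A*(H(4) + 44) = -11*(4*4 + 44)/2 = -11*(16 + 44)/2 = -11/2*60 = -330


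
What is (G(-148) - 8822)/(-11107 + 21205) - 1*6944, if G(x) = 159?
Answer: -70129175/10098 ≈ -6944.9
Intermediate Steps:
(G(-148) - 8822)/(-11107 + 21205) - 1*6944 = (159 - 8822)/(-11107 + 21205) - 1*6944 = -8663/10098 - 6944 = -70129175/10098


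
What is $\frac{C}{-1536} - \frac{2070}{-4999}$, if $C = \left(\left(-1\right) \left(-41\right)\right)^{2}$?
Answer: $- \frac{5223799}{7678464} \approx -0.68032$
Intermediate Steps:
$C = 1681$ ($C = 41^{2} = 1681$)
$\frac{C}{-1536} - \frac{2070}{-4999} = \frac{1681}{-1536} - \frac{2070}{-4999} = 1681 \left(- \frac{1}{1536}\right) - - \frac{2070}{4999} = - \frac{1681}{1536} + \frac{2070}{4999} = - \frac{5223799}{7678464}$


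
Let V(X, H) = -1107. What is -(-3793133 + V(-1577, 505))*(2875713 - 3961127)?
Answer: -4118321215360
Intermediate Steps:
-(-3793133 + V(-1577, 505))*(2875713 - 3961127) = -(-3793133 - 1107)*(2875713 - 3961127) = -(-3794240)*(-1085414) = -1*4118321215360 = -4118321215360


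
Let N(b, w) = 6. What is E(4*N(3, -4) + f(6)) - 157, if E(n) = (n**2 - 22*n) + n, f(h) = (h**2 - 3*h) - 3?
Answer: 545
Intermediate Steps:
f(h) = -3 + h**2 - 3*h
E(n) = n**2 - 21*n
E(4*N(3, -4) + f(6)) - 157 = (4*6 + (-3 + 6**2 - 3*6))*(-21 + (4*6 + (-3 + 6**2 - 3*6))) - 157 = (24 + (-3 + 36 - 18))*(-21 + (24 + (-3 + 36 - 18))) - 157 = (24 + 15)*(-21 + (24 + 15)) - 157 = 39*(-21 + 39) - 157 = 39*18 - 157 = 702 - 157 = 545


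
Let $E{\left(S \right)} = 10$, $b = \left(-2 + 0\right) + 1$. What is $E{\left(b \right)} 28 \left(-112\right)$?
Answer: $-31360$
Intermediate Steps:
$b = -1$ ($b = -2 + 1 = -1$)
$E{\left(b \right)} 28 \left(-112\right) = 10 \cdot 28 \left(-112\right) = 280 \left(-112\right) = -31360$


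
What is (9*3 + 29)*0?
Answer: 0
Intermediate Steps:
(9*3 + 29)*0 = (27 + 29)*0 = 56*0 = 0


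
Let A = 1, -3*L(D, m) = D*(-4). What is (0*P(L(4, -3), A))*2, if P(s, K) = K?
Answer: 0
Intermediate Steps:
L(D, m) = 4*D/3 (L(D, m) = -D*(-4)/3 = -(-4)*D/3 = 4*D/3)
(0*P(L(4, -3), A))*2 = (0*1)*2 = 0*2 = 0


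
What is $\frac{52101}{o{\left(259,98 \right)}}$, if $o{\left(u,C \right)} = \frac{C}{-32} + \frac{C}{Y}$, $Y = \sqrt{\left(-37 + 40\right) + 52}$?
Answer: $\frac{2183280}{2261} + \frac{1270272 \sqrt{55}}{2261} \approx 5132.2$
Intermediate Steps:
$Y = \sqrt{55}$ ($Y = \sqrt{3 + 52} = \sqrt{55} \approx 7.4162$)
$o{\left(u,C \right)} = - \frac{C}{32} + \frac{C \sqrt{55}}{55}$ ($o{\left(u,C \right)} = \frac{C}{-32} + \frac{C}{\sqrt{55}} = C \left(- \frac{1}{32}\right) + C \frac{\sqrt{55}}{55} = - \frac{C}{32} + \frac{C \sqrt{55}}{55}$)
$\frac{52101}{o{\left(259,98 \right)}} = \frac{52101}{\frac{1}{1760} \cdot 98 \left(-55 + 32 \sqrt{55}\right)} = \frac{52101}{- \frac{49}{16} + \frac{98 \sqrt{55}}{55}}$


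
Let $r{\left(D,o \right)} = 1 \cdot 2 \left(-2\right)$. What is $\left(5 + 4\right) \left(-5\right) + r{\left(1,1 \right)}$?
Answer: $-49$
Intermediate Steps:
$r{\left(D,o \right)} = -4$ ($r{\left(D,o \right)} = 2 \left(-2\right) = -4$)
$\left(5 + 4\right) \left(-5\right) + r{\left(1,1 \right)} = \left(5 + 4\right) \left(-5\right) - 4 = 9 \left(-5\right) - 4 = -45 - 4 = -49$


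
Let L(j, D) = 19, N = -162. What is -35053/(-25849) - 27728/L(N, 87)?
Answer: -716075065/491131 ≈ -1458.0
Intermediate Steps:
-35053/(-25849) - 27728/L(N, 87) = -35053/(-25849) - 27728/19 = -35053*(-1/25849) - 27728*1/19 = 35053/25849 - 27728/19 = -716075065/491131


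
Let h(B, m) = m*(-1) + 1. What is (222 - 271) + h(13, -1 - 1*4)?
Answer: -43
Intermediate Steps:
h(B, m) = 1 - m (h(B, m) = -m + 1 = 1 - m)
(222 - 271) + h(13, -1 - 1*4) = (222 - 271) + (1 - (-1 - 1*4)) = -49 + (1 - (-1 - 4)) = -49 + (1 - 1*(-5)) = -49 + (1 + 5) = -49 + 6 = -43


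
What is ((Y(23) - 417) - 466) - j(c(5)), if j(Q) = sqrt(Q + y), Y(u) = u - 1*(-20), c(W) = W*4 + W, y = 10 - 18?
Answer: -840 - sqrt(17) ≈ -844.12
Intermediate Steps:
y = -8
c(W) = 5*W (c(W) = 4*W + W = 5*W)
Y(u) = 20 + u (Y(u) = u + 20 = 20 + u)
j(Q) = sqrt(-8 + Q) (j(Q) = sqrt(Q - 8) = sqrt(-8 + Q))
((Y(23) - 417) - 466) - j(c(5)) = (((20 + 23) - 417) - 466) - sqrt(-8 + 5*5) = ((43 - 417) - 466) - sqrt(-8 + 25) = (-374 - 466) - sqrt(17) = -840 - sqrt(17)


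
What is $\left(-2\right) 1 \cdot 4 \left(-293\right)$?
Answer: $2344$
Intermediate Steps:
$\left(-2\right) 1 \cdot 4 \left(-293\right) = \left(-2\right) 4 \left(-293\right) = \left(-8\right) \left(-293\right) = 2344$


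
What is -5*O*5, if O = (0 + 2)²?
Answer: -100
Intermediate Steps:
O = 4 (O = 2² = 4)
-5*O*5 = -5*4*5 = -20*5 = -100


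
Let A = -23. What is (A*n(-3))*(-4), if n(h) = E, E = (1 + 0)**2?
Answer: 92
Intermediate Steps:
E = 1 (E = 1**2 = 1)
n(h) = 1
(A*n(-3))*(-4) = -23*1*(-4) = -23*(-4) = 92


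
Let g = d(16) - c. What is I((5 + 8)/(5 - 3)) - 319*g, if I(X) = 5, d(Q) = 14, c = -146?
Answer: -51035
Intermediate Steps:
g = 160 (g = 14 - 1*(-146) = 14 + 146 = 160)
I((5 + 8)/(5 - 3)) - 319*g = 5 - 319*160 = 5 - 51040 = -51035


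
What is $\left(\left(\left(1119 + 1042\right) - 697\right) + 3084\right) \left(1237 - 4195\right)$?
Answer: $-13452984$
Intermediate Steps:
$\left(\left(\left(1119 + 1042\right) - 697\right) + 3084\right) \left(1237 - 4195\right) = \left(\left(2161 - 697\right) + 3084\right) \left(-2958\right) = \left(1464 + 3084\right) \left(-2958\right) = 4548 \left(-2958\right) = -13452984$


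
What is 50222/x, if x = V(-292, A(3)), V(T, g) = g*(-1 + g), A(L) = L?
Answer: 25111/3 ≈ 8370.3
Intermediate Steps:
x = 6 (x = 3*(-1 + 3) = 3*2 = 6)
50222/x = 50222/6 = 50222*(⅙) = 25111/3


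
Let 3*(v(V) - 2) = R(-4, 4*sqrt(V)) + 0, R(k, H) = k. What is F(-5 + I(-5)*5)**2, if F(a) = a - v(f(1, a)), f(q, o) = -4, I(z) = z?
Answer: 8464/9 ≈ 940.44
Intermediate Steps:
v(V) = 2/3 (v(V) = 2 + (-4 + 0)/3 = 2 + (1/3)*(-4) = 2 - 4/3 = 2/3)
F(a) = -2/3 + a (F(a) = a - 1*2/3 = a - 2/3 = -2/3 + a)
F(-5 + I(-5)*5)**2 = (-2/3 + (-5 - 5*5))**2 = (-2/3 + (-5 - 25))**2 = (-2/3 - 30)**2 = (-92/3)**2 = 8464/9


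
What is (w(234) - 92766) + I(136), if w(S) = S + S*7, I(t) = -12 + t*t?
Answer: -72410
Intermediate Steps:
I(t) = -12 + t**2
w(S) = 8*S (w(S) = S + 7*S = 8*S)
(w(234) - 92766) + I(136) = (8*234 - 92766) + (-12 + 136**2) = (1872 - 92766) + (-12 + 18496) = -90894 + 18484 = -72410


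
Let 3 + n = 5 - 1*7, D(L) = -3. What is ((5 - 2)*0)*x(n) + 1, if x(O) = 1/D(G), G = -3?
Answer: 1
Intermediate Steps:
n = -5 (n = -3 + (5 - 1*7) = -3 + (5 - 7) = -3 - 2 = -5)
x(O) = -⅓ (x(O) = 1/(-3) = -⅓)
((5 - 2)*0)*x(n) + 1 = ((5 - 2)*0)*(-⅓) + 1 = (3*0)*(-⅓) + 1 = 0*(-⅓) + 1 = 0 + 1 = 1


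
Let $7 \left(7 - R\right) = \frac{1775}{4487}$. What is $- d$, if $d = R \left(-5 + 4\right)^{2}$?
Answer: $- \frac{218088}{31409} \approx -6.9435$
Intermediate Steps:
$R = \frac{218088}{31409}$ ($R = 7 - \frac{1775 \cdot \frac{1}{4487}}{7} = 7 - \frac{1775}{31409} = \frac{218088}{31409} \approx 6.9435$)
$d = \frac{218088}{31409}$ ($d = \frac{218088 \left(-5 + 4\right)^{2}}{31409} = \frac{218088 \left(-1\right)^{2}}{31409} = \frac{218088}{31409} \cdot 1 = \frac{218088}{31409} \approx 6.9435$)
$- d = \left(-1\right) \frac{218088}{31409} = - \frac{218088}{31409}$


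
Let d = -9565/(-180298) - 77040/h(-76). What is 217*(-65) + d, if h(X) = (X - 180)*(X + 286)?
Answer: -284797559371/20193376 ≈ -14104.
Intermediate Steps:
h(X) = (-180 + X)*(286 + X)
d = 30009109/20193376 (d = -9565/(-180298) - 77040/(-51480 + (-76)² + 106*(-76)) = -9565*(-1/180298) - 77040/(-51480 + 5776 - 8056) = 9565/180298 - 77040/(-53760) = 9565/180298 - 77040*(-1/53760) = 9565/180298 + 321/224 = 30009109/20193376 ≈ 1.4861)
217*(-65) + d = 217*(-65) + 30009109/20193376 = -14105 + 30009109/20193376 = -284797559371/20193376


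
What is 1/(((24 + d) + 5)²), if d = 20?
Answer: 1/2401 ≈ 0.00041649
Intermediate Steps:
1/(((24 + d) + 5)²) = 1/(((24 + 20) + 5)²) = 1/((44 + 5)²) = 1/(49²) = 1/2401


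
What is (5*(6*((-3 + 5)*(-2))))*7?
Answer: -840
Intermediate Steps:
(5*(6*((-3 + 5)*(-2))))*7 = (5*(6*(2*(-2))))*7 = (5*(6*(-4)))*7 = (5*(-24))*7 = -120*7 = -840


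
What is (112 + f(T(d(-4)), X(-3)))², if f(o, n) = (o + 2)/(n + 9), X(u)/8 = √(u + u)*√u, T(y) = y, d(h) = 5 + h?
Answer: 177555753/14161 - 213200*√2/14161 ≈ 12517.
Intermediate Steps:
X(u) = 8*u*√2 (X(u) = 8*(√(u + u)*√u) = 8*(√(2*u)*√u) = 8*((√2*√u)*√u) = 8*(u*√2) = 8*u*√2)
f(o, n) = (2 + o)/(9 + n)
(112 + f(T(d(-4)), X(-3)))² = (112 + (2 + (5 - 4))/(9 + 8*(-3)*√2))² = (112 + (2 + 1)/(9 - 24*√2))² = (112 + 3/(9 - 24*√2))²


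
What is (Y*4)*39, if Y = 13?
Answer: 2028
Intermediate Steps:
(Y*4)*39 = (13*4)*39 = 52*39 = 2028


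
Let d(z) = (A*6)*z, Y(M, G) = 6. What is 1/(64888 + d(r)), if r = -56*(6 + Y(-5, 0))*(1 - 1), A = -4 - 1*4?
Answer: 1/64888 ≈ 1.5411e-5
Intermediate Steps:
A = -8 (A = -4 - 4 = -8)
r = 0 (r = -56*(6 + 6)*(1 - 1) = -672*0 = -56*0 = 0)
d(z) = -48*z (d(z) = (-8*6)*z = -48*z)
1/(64888 + d(r)) = 1/(64888 - 48*0) = 1/(64888 + 0) = 1/64888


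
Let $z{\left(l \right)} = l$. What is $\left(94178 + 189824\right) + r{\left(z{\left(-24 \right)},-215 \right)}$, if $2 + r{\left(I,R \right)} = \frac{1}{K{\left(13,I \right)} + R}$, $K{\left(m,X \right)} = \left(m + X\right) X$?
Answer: $\frac{13916001}{49} \approx 2.84 \cdot 10^{5}$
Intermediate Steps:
$K{\left(m,X \right)} = X \left(X + m\right)$ ($K{\left(m,X \right)} = \left(X + m\right) X = X \left(X + m\right)$)
$r{\left(I,R \right)} = -2 + \frac{1}{R + I \left(13 + I\right)}$ ($r{\left(I,R \right)} = -2 + \frac{1}{I \left(I + 13\right) + R} = -2 + \frac{1}{I \left(13 + I\right) + R} = -2 + \frac{1}{R + I \left(13 + I\right)}$)
$\left(94178 + 189824\right) + r{\left(z{\left(-24 \right)},-215 \right)} = \left(94178 + 189824\right) + \frac{1 - -430 - - 48 \left(13 - 24\right)}{-215 - 24 \left(13 - 24\right)} = 284002 + \frac{1 + 430 - \left(-48\right) \left(-11\right)}{-215 - -264} = 284002 + \frac{1 + 430 - 528}{-215 + 264} = 284002 + \frac{1}{49} \left(-97\right) = 284002 - \frac{97}{49} = \frac{13916001}{49}$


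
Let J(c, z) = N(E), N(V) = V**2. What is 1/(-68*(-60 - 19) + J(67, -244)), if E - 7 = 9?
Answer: 1/5628 ≈ 0.00017768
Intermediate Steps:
E = 16 (E = 7 + 9 = 16)
J(c, z) = 256 (J(c, z) = 16**2 = 256)
1/(-68*(-60 - 19) + J(67, -244)) = 1/(-68*(-60 - 19) + 256) = 1/(-68*(-79) + 256) = 1/(5372 + 256) = 1/5628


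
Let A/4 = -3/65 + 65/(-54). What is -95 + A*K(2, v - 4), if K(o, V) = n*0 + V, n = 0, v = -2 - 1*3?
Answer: -9751/195 ≈ -50.005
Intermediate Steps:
v = -5 (v = -2 - 3 = -5)
K(o, V) = V (K(o, V) = 0*0 + V = 0 + V = V)
A = -8774/1755 (A = 4*(-3/65 + 65/(-54)) = 4*(-3*1/65 + 65*(-1/54)) = 4*(-3/65 - 65/54) = 4*(-4387/3510) = -8774/1755 ≈ -4.9994)
-95 + A*K(2, v - 4) = -95 - 8774*(-5 - 4)/1755 = -95 - 8774/1755*(-9) = -95 + 8774/195 = -9751/195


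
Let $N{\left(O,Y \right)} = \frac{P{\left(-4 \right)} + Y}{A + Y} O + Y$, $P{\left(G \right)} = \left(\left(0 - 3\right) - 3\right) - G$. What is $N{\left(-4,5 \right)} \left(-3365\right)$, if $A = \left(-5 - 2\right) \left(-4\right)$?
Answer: $- \frac{171615}{11} \approx -15601.0$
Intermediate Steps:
$A = 28$ ($A = \left(-7\right) \left(-4\right) = 28$)
$P{\left(G \right)} = -6 - G$ ($P{\left(G \right)} = \left(-3 - 3\right) - G = -6 - G$)
$N{\left(O,Y \right)} = Y + \frac{O \left(-2 + Y\right)}{28 + Y}$ ($N{\left(O,Y \right)} = \frac{\left(-6 - -4\right) + Y}{28 + Y} O + Y = \frac{\left(-6 + 4\right) + Y}{28 + Y} O + Y = \frac{-2 + Y}{28 + Y} O + Y = \frac{O \left(-2 + Y\right)}{28 + Y} + Y = Y + \frac{O \left(-2 + Y\right)}{28 + Y}$)
$N{\left(-4,5 \right)} \left(-3365\right) = \frac{5^{2} - -8 + 28 \cdot 5 - 20}{28 + 5} \left(-3365\right) = \frac{25 + 8 + 140 - 20}{33} \left(-3365\right) = \frac{1}{33} \cdot 153 \left(-3365\right) = \frac{51}{11} \left(-3365\right) = - \frac{171615}{11}$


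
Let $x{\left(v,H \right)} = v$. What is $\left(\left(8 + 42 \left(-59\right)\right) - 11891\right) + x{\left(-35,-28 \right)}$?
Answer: $-14396$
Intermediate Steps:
$\left(\left(8 + 42 \left(-59\right)\right) - 11891\right) + x{\left(-35,-28 \right)} = \left(\left(8 + 42 \left(-59\right)\right) - 11891\right) - 35 = \left(\left(8 - 2478\right) - 11891\right) - 35 = \left(-2470 - 11891\right) - 35 = -14361 - 35 = -14396$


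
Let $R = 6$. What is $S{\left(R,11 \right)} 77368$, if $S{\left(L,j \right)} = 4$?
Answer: $309472$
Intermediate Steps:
$S{\left(R,11 \right)} 77368 = 4 \cdot 77368 = 309472$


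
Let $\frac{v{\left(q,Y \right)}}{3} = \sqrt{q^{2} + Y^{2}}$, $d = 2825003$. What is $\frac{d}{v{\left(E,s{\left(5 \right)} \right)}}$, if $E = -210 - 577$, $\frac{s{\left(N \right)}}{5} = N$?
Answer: $\frac{2825003 \sqrt{619994}}{1859982} \approx 1195.9$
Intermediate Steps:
$s{\left(N \right)} = 5 N$
$E = -787$ ($E = -210 - 577 = -787$)
$v{\left(q,Y \right)} = 3 \sqrt{Y^{2} + q^{2}}$ ($v{\left(q,Y \right)} = 3 \sqrt{q^{2} + Y^{2}} = 3 \sqrt{Y^{2} + q^{2}}$)
$\frac{d}{v{\left(E,s{\left(5 \right)} \right)}} = \frac{2825003}{3 \sqrt{\left(5 \cdot 5\right)^{2} + \left(-787\right)^{2}}} = \frac{2825003}{3 \sqrt{25^{2} + 619369}} = \frac{2825003}{3 \sqrt{625 + 619369}} = \frac{2825003}{3 \sqrt{619994}} = 2825003 \frac{\sqrt{619994}}{1859982} = \frac{2825003 \sqrt{619994}}{1859982}$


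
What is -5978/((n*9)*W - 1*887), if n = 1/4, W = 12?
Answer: 2989/430 ≈ 6.9512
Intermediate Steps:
n = ¼ ≈ 0.25000
-5978/((n*9)*W - 1*887) = -5978/(((¼)*9)*12 - 1*887) = -5978/((9/4)*12 - 887) = -5978/(27 - 887) = -5978/(-860) = -5978*(-1/860) = 2989/430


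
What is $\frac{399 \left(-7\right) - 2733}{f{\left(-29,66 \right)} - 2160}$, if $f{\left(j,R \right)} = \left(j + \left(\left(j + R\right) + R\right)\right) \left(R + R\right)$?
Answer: $- \frac{921}{1268} \approx -0.72634$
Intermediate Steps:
$f{\left(j,R \right)} = 2 R \left(2 R + 2 j\right)$ ($f{\left(j,R \right)} = \left(j + \left(\left(R + j\right) + R\right)\right) 2 R = \left(j + \left(j + 2 R\right)\right) 2 R = \left(2 R + 2 j\right) 2 R = 2 R \left(2 R + 2 j\right)$)
$\frac{399 \left(-7\right) - 2733}{f{\left(-29,66 \right)} - 2160} = \frac{399 \left(-7\right) - 2733}{4 \cdot 66 \left(66 - 29\right) - 2160} = \frac{-2793 - 2733}{4 \cdot 66 \cdot 37 - 2160} = - \frac{5526}{9768 - 2160} = - \frac{5526}{7608} = \left(-5526\right) \frac{1}{7608} = - \frac{921}{1268}$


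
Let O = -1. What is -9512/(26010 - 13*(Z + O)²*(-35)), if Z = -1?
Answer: -4756/13915 ≈ -0.34179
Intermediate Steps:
-9512/(26010 - 13*(Z + O)²*(-35)) = -9512/(26010 - 13*(-1 - 1)²*(-35)) = -9512/(26010 - 13*(-2)²*(-35)) = -9512/(26010 - 13*4*(-35)) = -9512/(26010 - 52*(-35)) = -9512/(26010 - 1*(-1820)) = -9512/(26010 + 1820) = -9512/27830 = -9512*1/27830 = -4756/13915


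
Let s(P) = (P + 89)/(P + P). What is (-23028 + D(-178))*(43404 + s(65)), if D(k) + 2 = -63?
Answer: -65153135341/65 ≈ -1.0024e+9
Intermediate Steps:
s(P) = (89 + P)/(2*P) (s(P) = (89 + P)/((2*P)) = (89 + P)*(1/(2*P)) = (89 + P)/(2*P))
D(k) = -65 (D(k) = -2 - 63 = -65)
(-23028 + D(-178))*(43404 + s(65)) = (-23028 - 65)*(43404 + (½)*(89 + 65)/65) = -23093*(43404 + (½)*(1/65)*154) = -23093*(43404 + 77/65) = -23093*2821337/65 = -65153135341/65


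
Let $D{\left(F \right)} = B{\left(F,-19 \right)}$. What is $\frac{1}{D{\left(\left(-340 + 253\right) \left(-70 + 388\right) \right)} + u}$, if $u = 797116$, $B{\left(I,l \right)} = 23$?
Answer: $\frac{1}{797139} \approx 1.2545 \cdot 10^{-6}$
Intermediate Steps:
$D{\left(F \right)} = 23$
$\frac{1}{D{\left(\left(-340 + 253\right) \left(-70 + 388\right) \right)} + u} = \frac{1}{23 + 797116} = \frac{1}{797139}$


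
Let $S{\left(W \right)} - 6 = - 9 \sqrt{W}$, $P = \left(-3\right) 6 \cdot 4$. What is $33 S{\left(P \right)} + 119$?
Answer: $317 - 1782 i \sqrt{2} \approx 317.0 - 2520.1 i$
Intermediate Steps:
$P = -72$ ($P = \left(-18\right) 4 = -72$)
$S{\left(W \right)} = 6 - 9 \sqrt{W}$
$33 S{\left(P \right)} + 119 = 33 \left(6 - 9 \sqrt{-72}\right) + 119 = 33 \left(6 - 9 \cdot 6 i \sqrt{2}\right) + 119 = 33 \left(6 - 54 i \sqrt{2}\right) + 119 = \left(198 - 1782 i \sqrt{2}\right) + 119 = 317 - 1782 i \sqrt{2}$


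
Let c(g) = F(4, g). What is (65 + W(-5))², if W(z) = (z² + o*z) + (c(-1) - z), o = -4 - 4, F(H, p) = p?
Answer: 17956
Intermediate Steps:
c(g) = g
o = -8
W(z) = -1 + z² - 9*z (W(z) = (z² - 8*z) + (-1 - z) = -1 + z² - 9*z)
(65 + W(-5))² = (65 + (-1 + (-5)² - 9*(-5)))² = (65 + (-1 + 25 + 45))² = (65 + 69)² = 134² = 17956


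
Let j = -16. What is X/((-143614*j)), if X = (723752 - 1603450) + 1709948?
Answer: 415125/1148912 ≈ 0.36132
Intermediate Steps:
X = 830250 (X = -879698 + 1709948 = 830250)
X/((-143614*j)) = 830250/((-143614*(-16))) = 830250/2297824 = 830250*(1/2297824) = 415125/1148912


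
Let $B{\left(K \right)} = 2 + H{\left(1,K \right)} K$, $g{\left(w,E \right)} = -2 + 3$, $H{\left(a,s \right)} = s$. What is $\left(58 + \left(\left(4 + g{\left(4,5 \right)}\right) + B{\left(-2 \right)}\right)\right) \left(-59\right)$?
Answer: $-4071$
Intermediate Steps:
$g{\left(w,E \right)} = 1$
$B{\left(K \right)} = 2 + K^{2}$ ($B{\left(K \right)} = 2 + K K = 2 + K^{2}$)
$\left(58 + \left(\left(4 + g{\left(4,5 \right)}\right) + B{\left(-2 \right)}\right)\right) \left(-59\right) = \left(58 + \left(\left(4 + 1\right) + \left(2 + \left(-2\right)^{2}\right)\right)\right) \left(-59\right) = \left(58 + \left(5 + \left(2 + 4\right)\right)\right) \left(-59\right) = \left(58 + \left(5 + 6\right)\right) \left(-59\right) = \left(58 + 11\right) \left(-59\right) = 69 \left(-59\right) = -4071$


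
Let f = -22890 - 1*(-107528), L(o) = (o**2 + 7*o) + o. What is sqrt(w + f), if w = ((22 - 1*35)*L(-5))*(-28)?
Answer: sqrt(79178) ≈ 281.39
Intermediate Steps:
L(o) = o**2 + 8*o
f = 84638 (f = -22890 + 107528 = 84638)
w = -5460 (w = ((22 - 1*35)*(-5*(8 - 5)))*(-28) = ((22 - 35)*(-5*3))*(-28) = -13*(-15)*(-28) = 195*(-28) = -5460)
sqrt(w + f) = sqrt(-5460 + 84638) = sqrt(79178)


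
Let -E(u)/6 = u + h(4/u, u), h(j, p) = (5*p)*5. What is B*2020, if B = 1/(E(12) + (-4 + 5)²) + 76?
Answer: 287233900/1871 ≈ 1.5352e+5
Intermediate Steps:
h(j, p) = 25*p
E(u) = -156*u (E(u) = -6*(u + 25*u) = -156*u)
B = 142195/1871 (B = 1/(-156*12 + (-4 + 5)²) + 76 = 1/(-1872 + 1²) + 76 = 1/(-1872 + 1) + 76 = 1/(-1871) + 76 = -1/1871 + 76 = 142195/1871 ≈ 76.000)
B*2020 = (142195/1871)*2020 = 287233900/1871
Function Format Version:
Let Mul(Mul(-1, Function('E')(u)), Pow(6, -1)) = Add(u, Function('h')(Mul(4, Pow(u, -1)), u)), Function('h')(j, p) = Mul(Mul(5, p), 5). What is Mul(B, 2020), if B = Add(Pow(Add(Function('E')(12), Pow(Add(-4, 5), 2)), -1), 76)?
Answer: Rational(287233900, 1871) ≈ 1.5352e+5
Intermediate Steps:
Function('h')(j, p) = Mul(25, p)
Function('E')(u) = Mul(-156, u) (Function('E')(u) = Mul(-6, Add(u, Mul(25, u))) = Mul(-6, Mul(26, u)) = Mul(-156, u))
B = Rational(142195, 1871) (B = Add(Pow(Add(Mul(-156, 12), Pow(Add(-4, 5), 2)), -1), 76) = Add(Pow(Add(-1872, Pow(1, 2)), -1), 76) = Add(Pow(Add(-1872, 1), -1), 76) = Add(Pow(-1871, -1), 76) = Add(Rational(-1, 1871), 76) = Rational(142195, 1871) ≈ 76.000)
Mul(B, 2020) = Mul(Rational(142195, 1871), 2020) = Rational(287233900, 1871)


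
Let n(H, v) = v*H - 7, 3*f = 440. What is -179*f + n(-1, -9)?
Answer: -78754/3 ≈ -26251.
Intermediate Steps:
f = 440/3 (f = (1/3)*440 = 440/3 ≈ 146.67)
n(H, v) = -7 + H*v (n(H, v) = H*v - 7 = -7 + H*v)
-179*f + n(-1, -9) = -179*440/3 + (-7 - 1*(-9)) = -78760/3 + (-7 + 9) = -78760/3 + 2 = -78754/3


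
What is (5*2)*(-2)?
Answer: -20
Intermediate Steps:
(5*2)*(-2) = 10*(-2) = -20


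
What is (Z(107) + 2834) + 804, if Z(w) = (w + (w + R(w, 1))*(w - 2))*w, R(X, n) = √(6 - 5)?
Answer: 1228467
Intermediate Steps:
R(X, n) = 1 (R(X, n) = √1 = 1)
Z(w) = w*(w + (1 + w)*(-2 + w)) (Z(w) = (w + (w + 1)*(w - 2))*w = (w + (1 + w)*(-2 + w))*w = w*(w + (1 + w)*(-2 + w)))
(Z(107) + 2834) + 804 = (107*(-2 + 107²) + 2834) + 804 = (107*(-2 + 11449) + 2834) + 804 = (107*11447 + 2834) + 804 = (1224829 + 2834) + 804 = 1227663 + 804 = 1228467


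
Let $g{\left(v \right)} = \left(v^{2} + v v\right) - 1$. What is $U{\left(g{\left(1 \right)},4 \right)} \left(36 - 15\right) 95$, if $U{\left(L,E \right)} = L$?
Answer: $1995$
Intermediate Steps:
$g{\left(v \right)} = -1 + 2 v^{2}$ ($g{\left(v \right)} = \left(v^{2} + v^{2}\right) - 1 = 2 v^{2} - 1 = -1 + 2 v^{2}$)
$U{\left(g{\left(1 \right)},4 \right)} \left(36 - 15\right) 95 = \left(-1 + 2 \cdot 1^{2}\right) \left(36 - 15\right) 95 = \left(-1 + 2 \cdot 1\right) \left(36 - 15\right) 95 = \left(-1 + 2\right) 21 \cdot 95 = 1 \cdot 21 \cdot 95 = 21 \cdot 95 = 1995$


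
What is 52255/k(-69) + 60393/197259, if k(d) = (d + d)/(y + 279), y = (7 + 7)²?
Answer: -1632060654047/9073914 ≈ -1.7986e+5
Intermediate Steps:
y = 196 (y = 14² = 196)
k(d) = 2*d/475 (k(d) = (d + d)/(196 + 279) = (2*d)/475 = (2*d)*(1/475) = 2*d/475)
52255/k(-69) + 60393/197259 = 52255/(((2/475)*(-69))) + 60393/197259 = 52255/(-138/475) + 60393*(1/197259) = 52255*(-475/138) + 20131/65753 = -24821125/138 + 20131/65753 = -1632060654047/9073914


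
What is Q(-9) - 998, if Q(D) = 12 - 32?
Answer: -1018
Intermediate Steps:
Q(D) = -20
Q(-9) - 998 = -20 - 998 = -1018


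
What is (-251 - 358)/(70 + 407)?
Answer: -203/159 ≈ -1.2767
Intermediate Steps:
(-251 - 358)/(70 + 407) = -609/477 = -609*1/477 = -203/159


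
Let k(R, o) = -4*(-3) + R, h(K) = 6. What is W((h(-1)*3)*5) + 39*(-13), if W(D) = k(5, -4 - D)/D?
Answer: -45613/90 ≈ -506.81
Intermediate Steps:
k(R, o) = 12 + R
W(D) = 17/D (W(D) = (12 + 5)/D = 17/D)
W((h(-1)*3)*5) + 39*(-13) = 17/(((6*3)*5)) + 39*(-13) = 17/((18*5)) - 507 = 17/90 - 507 = -45613/90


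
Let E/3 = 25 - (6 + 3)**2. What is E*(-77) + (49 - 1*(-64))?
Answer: 13049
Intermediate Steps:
E = -168 (E = 3*(25 - (6 + 3)**2) = 3*(25 - 1*9**2) = 3*(25 - 1*81) = 3*(25 - 81) = 3*(-56) = -168)
E*(-77) + (49 - 1*(-64)) = -168*(-77) + (49 - 1*(-64)) = 12936 + (49 + 64) = 12936 + 113 = 13049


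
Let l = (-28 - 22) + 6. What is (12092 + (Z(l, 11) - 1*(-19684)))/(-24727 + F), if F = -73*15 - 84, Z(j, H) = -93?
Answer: -31683/25906 ≈ -1.2230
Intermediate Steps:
l = -44 (l = -50 + 6 = -44)
F = -1179 (F = -1095 - 84 = -1179)
(12092 + (Z(l, 11) - 1*(-19684)))/(-24727 + F) = (12092 + (-93 - 1*(-19684)))/(-24727 - 1179) = (12092 + (-93 + 19684))/(-25906) = (12092 + 19591)*(-1/25906) = 31683*(-1/25906) = -31683/25906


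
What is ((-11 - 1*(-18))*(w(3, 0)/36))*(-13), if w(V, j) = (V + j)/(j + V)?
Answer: -91/36 ≈ -2.5278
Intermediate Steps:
w(V, j) = 1 (w(V, j) = (V + j)/(V + j) = 1)
((-11 - 1*(-18))*(w(3, 0)/36))*(-13) = ((-11 - 1*(-18))*(1/36))*(-13) = ((-11 + 18)*(1*(1/36)))*(-13) = (7*(1/36))*(-13) = (7/36)*(-13) = -91/36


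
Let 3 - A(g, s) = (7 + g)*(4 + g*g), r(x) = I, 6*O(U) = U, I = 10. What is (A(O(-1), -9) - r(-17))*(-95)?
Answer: 708415/216 ≈ 3279.7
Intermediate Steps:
O(U) = U/6
r(x) = 10
A(g, s) = 3 - (4 + g²)*(7 + g) (A(g, s) = 3 - (7 + g)*(4 + g*g) = 3 - (7 + g)*(4 + g²) = 3 - (4 + g²)*(7 + g))
(A(O(-1), -9) - r(-17))*(-95) = ((-25 - ((⅙)*(-1))³ - 7*((⅙)*(-1))² - 2*(-1)/3) - 1*10)*(-95) = ((-25 - (-⅙)³ - 7*(-⅙)² - 4*(-⅙)) - 10)*(-95) = ((-25 - 1*(-1/216) - 7*1/36 + ⅔) - 10)*(-95) = ((-25 + 1/216 - 7/36 + ⅔) - 10)*(-95) = (-5297/216 - 10)*(-95) = -7457/216*(-95) = 708415/216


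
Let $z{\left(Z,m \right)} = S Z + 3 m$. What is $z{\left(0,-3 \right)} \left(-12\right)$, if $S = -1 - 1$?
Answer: $108$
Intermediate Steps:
$S = -2$
$z{\left(Z,m \right)} = - 2 Z + 3 m$
$z{\left(0,-3 \right)} \left(-12\right) = \left(\left(-2\right) 0 + 3 \left(-3\right)\right) \left(-12\right) = \left(0 - 9\right) \left(-12\right) = \left(-9\right) \left(-12\right) = 108$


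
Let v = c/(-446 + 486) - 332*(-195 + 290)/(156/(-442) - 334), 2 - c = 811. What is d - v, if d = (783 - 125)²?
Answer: 24605461549/56840 ≈ 4.3289e+5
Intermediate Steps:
c = -809 (c = 2 - 1*811 = 2 - 811 = -809)
d = 432964 (d = 658² = 432964)
v = 4212211/56840 (v = -809/(-446 + 486) - 332*(-195 + 290)/(156/(-442) - 334) = -809/40 - 31540/(156*(-1/442) - 334) = -809*1/40 - 31540/(-6/17 - 334) = -809/40 - 31540/(-5684/17) = -809/40 - 31540*(-17)/5684 = -809/40 - 332*(-1615/5684) = -809/40 + 134045/1421 = 4212211/56840 ≈ 74.106)
d - v = 432964 - 1*4212211/56840 = 432964 - 4212211/56840 = 24605461549/56840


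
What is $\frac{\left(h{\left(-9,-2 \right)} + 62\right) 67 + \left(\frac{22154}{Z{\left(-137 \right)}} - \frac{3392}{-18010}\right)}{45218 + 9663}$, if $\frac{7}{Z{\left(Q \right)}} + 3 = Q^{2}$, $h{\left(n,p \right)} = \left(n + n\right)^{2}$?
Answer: $\frac{3745386608862}{3459423835} \approx 1082.7$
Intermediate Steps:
$h{\left(n,p \right)} = 4 n^{2}$ ($h{\left(n,p \right)} = \left(2 n\right)^{2} = 4 n^{2}$)
$Z{\left(Q \right)} = \frac{7}{-3 + Q^{2}}$
$\frac{\left(h{\left(-9,-2 \right)} + 62\right) 67 + \left(\frac{22154}{Z{\left(-137 \right)}} - \frac{3392}{-18010}\right)}{45218 + 9663} = \frac{\left(4 \left(-9\right)^{2} + 62\right) 67 + \left(\frac{22154}{7 \frac{1}{-3 + \left(-137\right)^{2}}} - \frac{3392}{-18010}\right)}{45218 + 9663} = \frac{\left(4 \cdot 81 + 62\right) 67 - \left(- \frac{1696}{9005} - \frac{22154}{7 \frac{1}{-3 + 18769}}\right)}{54881} = \left(\left(324 + 62\right) 67 + \left(\frac{22154}{7 \cdot \frac{1}{18766}} + \frac{1696}{9005}\right)\right) \frac{1}{54881} = \left(386 \cdot 67 + \left(\frac{22154}{7 \cdot \frac{1}{18766}} + \frac{1696}{9005}\right)\right) \frac{1}{54881} = \left(25862 + \left(\frac{22154}{\frac{7}{18766}} + \frac{1696}{9005}\right)\right) \frac{1}{54881} = \left(25862 + \left(22154 \cdot \frac{18766}{7} + \frac{1696}{9005}\right)\right) \frac{1}{54881} = \left(25862 + \left(\frac{415741964}{7} + \frac{1696}{9005}\right)\right) \frac{1}{54881} = \left(25862 + \frac{3743756397692}{63035}\right) \frac{1}{54881} = \frac{3745386608862}{63035} \cdot \frac{1}{54881} = \frac{3745386608862}{3459423835}$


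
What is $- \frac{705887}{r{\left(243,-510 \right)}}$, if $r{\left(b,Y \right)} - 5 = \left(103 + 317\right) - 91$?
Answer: $- \frac{705887}{334} \approx -2113.4$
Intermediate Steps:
$r{\left(b,Y \right)} = 334$ ($r{\left(b,Y \right)} = 5 + \left(\left(103 + 317\right) - 91\right) = 5 + \left(420 - 91\right) = 5 + 329 = 334$)
$- \frac{705887}{r{\left(243,-510 \right)}} = - \frac{705887}{334}$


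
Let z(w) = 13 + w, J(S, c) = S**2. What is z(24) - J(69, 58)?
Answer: -4724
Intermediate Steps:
z(24) - J(69, 58) = (13 + 24) - 1*69**2 = 37 - 1*4761 = 37 - 4761 = -4724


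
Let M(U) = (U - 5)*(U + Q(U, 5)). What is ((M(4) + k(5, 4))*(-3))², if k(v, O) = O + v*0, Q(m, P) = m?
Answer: 144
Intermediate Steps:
k(v, O) = O (k(v, O) = O + 0 = O)
M(U) = 2*U*(-5 + U) (M(U) = (U - 5)*(U + U) = (-5 + U)*(2*U) = 2*U*(-5 + U))
((M(4) + k(5, 4))*(-3))² = ((2*4*(-5 + 4) + 4)*(-3))² = ((2*4*(-1) + 4)*(-3))² = ((-8 + 4)*(-3))² = (-4*(-3))² = 12² = 144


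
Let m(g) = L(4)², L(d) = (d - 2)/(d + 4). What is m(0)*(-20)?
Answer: -5/4 ≈ -1.2500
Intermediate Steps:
L(d) = (-2 + d)/(4 + d)
m(g) = 1/16 (m(g) = ((-2 + 4)/(4 + 4))² = (2/8)² = ((⅛)*2)² = (¼)² = 1/16)
m(0)*(-20) = (1/16)*(-20) = -5/4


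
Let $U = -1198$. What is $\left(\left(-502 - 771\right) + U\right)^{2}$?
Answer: $6105841$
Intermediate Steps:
$\left(\left(-502 - 771\right) + U\right)^{2} = \left(\left(-502 - 771\right) - 1198\right)^{2} = \left(-1273 - 1198\right)^{2} = \left(-2471\right)^{2} = 6105841$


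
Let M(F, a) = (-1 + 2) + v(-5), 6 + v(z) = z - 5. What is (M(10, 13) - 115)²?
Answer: 16900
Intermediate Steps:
v(z) = -11 + z (v(z) = -6 + (z - 5) = -6 + (-5 + z) = -11 + z)
M(F, a) = -15 (M(F, a) = (-1 + 2) + (-11 - 5) = 1 - 16 = -15)
(M(10, 13) - 115)² = (-15 - 115)² = (-130)² = 16900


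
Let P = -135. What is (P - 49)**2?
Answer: 33856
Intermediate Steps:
(P - 49)**2 = (-135 - 49)**2 = (-184)**2 = 33856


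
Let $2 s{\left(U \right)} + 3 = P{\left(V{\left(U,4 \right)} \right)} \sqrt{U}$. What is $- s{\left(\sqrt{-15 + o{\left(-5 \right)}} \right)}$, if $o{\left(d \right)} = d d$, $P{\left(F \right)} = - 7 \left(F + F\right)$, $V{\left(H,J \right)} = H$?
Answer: $\frac{3}{2} + 7 \cdot 10^{\frac{3}{4}} \approx 40.864$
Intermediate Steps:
$P{\left(F \right)} = - 14 F$ ($P{\left(F \right)} = - 7 \cdot 2 F = - 14 F$)
$o{\left(d \right)} = d^{2}$
$s{\left(U \right)} = - \frac{3}{2} - 7 U^{\frac{3}{2}}$ ($s{\left(U \right)} = - \frac{3}{2} + \frac{- 14 U \sqrt{U}}{2} = - \frac{3}{2} + \frac{\left(-14\right) U^{\frac{3}{2}}}{2} = - \frac{3}{2} - 7 U^{\frac{3}{2}}$)
$- s{\left(\sqrt{-15 + o{\left(-5 \right)}} \right)} = - (- \frac{3}{2} - 7 \left(\sqrt{-15 + \left(-5\right)^{2}}\right)^{\frac{3}{2}}) = - (- \frac{3}{2} - 7 \left(\sqrt{-15 + 25}\right)^{\frac{3}{2}}) = - (- \frac{3}{2} - 7 \left(\sqrt{10}\right)^{\frac{3}{2}}) = - (- \frac{3}{2} - 7 \cdot 10^{\frac{3}{4}}) = \frac{3}{2} + 7 \cdot 10^{\frac{3}{4}}$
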